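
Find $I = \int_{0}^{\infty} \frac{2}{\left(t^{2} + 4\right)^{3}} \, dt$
$\frac{3 \pi}{256}$

Begin with the known result
$$J(a) = \int_{0}^{\infty} \frac{2}{a^{2} + t^{2}} \, dt = \frac{\pi}{a}.$$

Differentiating under the integral sign with respect to $a$,
$$\frac{dJ}{da} = \int_{0}^{\infty} - \frac{4 a}{\left(a^{2} + t^{2}\right)^{2}} \, dt = - \frac{\pi}{a^{2}},$$
so $\int_{0}^{\infty} \frac{2}{\left(a^{2} + t^{2}\right)^{2}} \, dt = \frac{\pi}{2 a^{3}}$.

Repeating — each differentiation of $1/(t^2+a^2)^j$ produces $-2ja/(t^2+a^2)^{j+1}$ — and dividing through by $-2ja$ at each step yields, after $2$ differentiations in total,
$$\int_{0}^{\infty} \frac{2}{\left(a^{2} + t^{2}\right)^{3}} \, dt = \frac{3 \pi}{8 a^{5}}.$$

Setting $a = 2$:
$$I = \frac{3 \pi}{256}.$$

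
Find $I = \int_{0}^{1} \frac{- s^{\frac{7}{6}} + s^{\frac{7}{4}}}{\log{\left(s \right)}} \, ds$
$\log{\left(\frac{33}{26} \right)}$

Introduce a parameter $a$ in the exponent: let $I(a) = \int_{0}^{1} \frac{- s^{\frac{7}{6}} + s^{a}}{\log{\left(s \right)}} \, ds$.

Since $\dfrac{\partial}{\partial a}\,s^{a} = s^{a} \ln s$, the $\ln s$ in the denominator cancels and
$$\frac{dI}{da} = \int_{0}^{1} s^{a} \, ds = \left[\frac{s^{a+1}}{a+1}\right]_0^1 = \frac{1}{a + 1}.$$

Integrating with respect to $a$ gives $I(a) = \log{\left(\frac{6 a}{13} + \frac{6}{13} \right)} + C$.

At $a = \frac{7}{6}$ the integrand is identically $0$, so $I(\frac{7}{6}) = 0$. The closed form gives $0$, hence $C = 0$.

Setting $a = \frac{7}{4}$:
$$I = \log{\left(\frac{33}{26} \right)}.$$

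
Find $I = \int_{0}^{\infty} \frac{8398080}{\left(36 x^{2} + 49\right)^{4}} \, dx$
$\frac{218700 \pi}{823543}$

Begin with the known result
$$J(a) = \int_{0}^{\infty} \frac{5}{a^{2} + x^{2}} \, dx = \frac{5 \pi}{2 a}.$$

Differentiating under the integral sign with respect to $a$,
$$\frac{dJ}{da} = \int_{0}^{\infty} - \frac{10 a}{\left(a^{2} + x^{2}\right)^{2}} \, dx = - \frac{5 \pi}{2 a^{2}},$$
so $\int_{0}^{\infty} \frac{5}{\left(a^{2} + x^{2}\right)^{2}} \, dx = \frac{5 \pi}{4 a^{3}}$.

Repeating — each differentiation of $1/(x^2+a^2)^j$ produces $-2ja/(x^2+a^2)^{j+1}$ — and dividing through by $-2ja$ at each step yields, after $3$ differentiations in total,
$$\int_{0}^{\infty} \frac{5}{\left(a^{2} + x^{2}\right)^{4}} \, dx = \frac{25 \pi}{32 a^{7}}.$$

Setting $a = \frac{7}{6}$:
$$I = \frac{218700 \pi}{823543}.$$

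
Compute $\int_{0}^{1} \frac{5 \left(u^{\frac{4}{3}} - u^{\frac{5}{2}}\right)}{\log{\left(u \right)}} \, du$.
$- \log{\left(\frac{243}{32} \right)}$

Consider the one-parameter family: let $I(a) = \int_{0}^{1} \frac{5 \left(u^{\frac{4}{3}} - u^{a}\right)}{\log{\left(u \right)}} \, du$.

Since $\dfrac{\partial}{\partial a}\,u^{a} = u^{a} \ln u$, the $\ln u$ in the denominator cancels and
$$\frac{dI}{da} = \int_{0}^{1} -5 u^{a} \, du = -5 \left[\frac{u^{a+1}}{a+1}\right]_0^1 = - \frac{5}{a + 1}.$$

Integrating with respect to $a$ gives $I(a) = - \log{\left(\frac{243 \left(a + 1\right)^{5}}{16807} \right)} + C$.

At $a = \frac{4}{3}$ the integrand is identically $0$, so $I(\frac{4}{3}) = 0$. The closed form gives $0$, hence $C = 0$.

Setting $a = \frac{5}{2}$:
$$I = - \log{\left(\frac{243}{32} \right)}.$$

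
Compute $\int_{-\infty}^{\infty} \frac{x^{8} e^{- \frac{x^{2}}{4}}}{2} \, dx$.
$1680 \sqrt{\pi}$

Consider the simpler parametrised integral
$$J(a) = \int_{-\infty}^{\infty} \frac{e^{- a x^{2}}}{2} \, dx = \frac{\sqrt{\pi}}{2 \sqrt{a}}.$$

Differentiating under the integral sign brings down a factor of $(-x^2)$:
$$\frac{dJ}{da} = \int_{-\infty}^{\infty} - \frac{x^{2} e^{- a x^{2}}}{2} \, dx = - \frac{\sqrt{\pi}}{4 a^{\frac{3}{2}}}.$$

Repeating $4$ times in total — each differentiation brings down another $(-x^2)$ — gives
$$\frac{d^{4}J}{da^{4}} = \int_{-\infty}^{\infty} \frac{x^{8} e^{- a x^{2}}}{2} \, dx = \frac{105 \sqrt{\pi}}{32 a^{\frac{9}{2}}},$$
and the integrand here is exactly the target integrand, so $I = \frac{105 \sqrt{\pi}}{32 a^{\frac{9}{2}}}$.

Setting $a = \frac{1}{4}$:
$$I = 1680 \sqrt{\pi}.$$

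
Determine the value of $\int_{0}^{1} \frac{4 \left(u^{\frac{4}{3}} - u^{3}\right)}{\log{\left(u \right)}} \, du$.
$- \log{\left(\frac{20736}{2401} \right)}$

Introduce a parameter $a$ in the exponent: let $I(a) = \int_{0}^{1} \frac{4 \left(u^{\frac{4}{3}} - u^{a}\right)}{\log{\left(u \right)}} \, du$.

Since $\dfrac{\partial}{\partial a}\,u^{a} = u^{a} \ln u$, the $\ln u$ in the denominator cancels and
$$\frac{dI}{da} = \int_{0}^{1} -4 u^{a} \, du = -4 \left[\frac{u^{a+1}}{a+1}\right]_0^1 = - \frac{4}{a + 1}.$$

Integrating with respect to $a$ gives $I(a) = - \log{\left(\frac{81 \left(a + 1\right)^{4}}{2401} \right)} + C$.

At $a = \frac{4}{3}$ the integrand is identically $0$, so $I(\frac{4}{3}) = 0$. The closed form gives $0$, hence $C = 0$.

Setting $a = 3$:
$$I = - \log{\left(\frac{20736}{2401} \right)}.$$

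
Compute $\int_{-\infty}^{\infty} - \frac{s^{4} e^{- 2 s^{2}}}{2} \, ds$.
$- \frac{3 \sqrt{2} \sqrt{\pi}}{64}$

Start from the elementary integral
$$J(a) = \int_{-\infty}^{\infty} - \frac{e^{- a s^{2}}}{2} \, ds = - \frac{\sqrt{\pi}}{2 \sqrt{a}}.$$

Differentiating under the integral sign brings down a factor of $(-s^2)$:
$$\frac{dJ}{da} = \int_{-\infty}^{\infty} \frac{s^{2} e^{- a s^{2}}}{2} \, ds = \frac{\sqrt{\pi}}{4 a^{\frac{3}{2}}}.$$

Repeating twice in total — each differentiation brings down another $(-s^2)$ — gives
$$\frac{d^{2}J}{da^{2}} = \int_{-\infty}^{\infty} - \frac{s^{4} e^{- a s^{2}}}{2} \, ds = - \frac{3 \sqrt{\pi}}{8 a^{\frac{5}{2}}},$$
and the integrand here is exactly the target integrand, so $I = - \frac{3 \sqrt{\pi}}{8 a^{\frac{5}{2}}}$.

Setting $a = 2$:
$$I = - \frac{3 \sqrt{2} \sqrt{\pi}}{64}.$$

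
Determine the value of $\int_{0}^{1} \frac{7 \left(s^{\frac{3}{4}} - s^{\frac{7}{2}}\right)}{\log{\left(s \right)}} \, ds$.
$\log{\left(\frac{823543}{612220032} \right)}$

Introduce a parameter $a$ in the exponent: let $I(a) = \int_{0}^{1} \frac{7 \left(- s^{\frac{7}{2}} + s^{a}\right)}{\log{\left(s \right)}} \, ds$.

Since $\dfrac{\partial}{\partial a}\,s^{a} = s^{a} \ln s$, the $\ln s$ in the denominator cancels and
$$\frac{dI}{da} = \int_{0}^{1} 7 s^{a} \, ds = 7 \left[\frac{s^{a+1}}{a+1}\right]_0^1 = \frac{7}{a + 1}.$$

Integrating with respect to $a$ gives $I(a) = \log{\left(\frac{128 \left(a + 1\right)^{7}}{4782969} \right)} + C$.

At $a = \frac{7}{2}$ the integrand is identically $0$, so $I(\frac{7}{2}) = 0$. The closed form gives $0$, hence $C = 0$.

Setting $a = \frac{3}{4}$:
$$I = \log{\left(\frac{823543}{612220032} \right)}.$$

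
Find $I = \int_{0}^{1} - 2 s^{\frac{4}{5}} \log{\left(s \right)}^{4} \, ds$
$- \frac{50000}{19683}$

Consider the simpler parametrised integral
$$J(a) = \int_{0}^{1} - 2 s^{a} \, ds = - \frac{2}{a + 1}.$$

Differentiating under the integral sign brings down a factor of $\ln s$:
$$\frac{dJ}{da} = \int_{0}^{1} - 2 s^{a} \log{\left(s \right)} \, ds = \frac{2}{\left(a + 1\right)^{2}}.$$

Repeating $4$ times in total — each differentiation brings down another $\ln s$ — gives
$$\frac{d^{4}J}{da^{4}} = \int_{0}^{1} - 2 s^{a} \log{\left(s \right)}^{4} \, ds = - \frac{48}{\left(a + 1\right)^{5}},$$
and the integrand here is exactly the target integrand, so $I = - \frac{48}{\left(a + 1\right)^{5}}$.

Setting $a = \frac{4}{5}$:
$$I = - \frac{50000}{19683}.$$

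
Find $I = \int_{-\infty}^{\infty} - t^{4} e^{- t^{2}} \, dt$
$- \frac{3 \sqrt{\pi}}{4}$

Start from the elementary integral
$$J(a) = \int_{-\infty}^{\infty} - e^{- a t^{2}} \, dt = - \frac{\sqrt{\pi}}{\sqrt{a}}.$$

Differentiating under the integral sign brings down a factor of $(-t^2)$:
$$\frac{dJ}{da} = \int_{-\infty}^{\infty} t^{2} e^{- a t^{2}} \, dt = \frac{\sqrt{\pi}}{2 a^{\frac{3}{2}}}.$$

Repeating twice in total — each differentiation brings down another $(-t^2)$ — gives
$$\frac{d^{2}J}{da^{2}} = \int_{-\infty}^{\infty} - t^{4} e^{- a t^{2}} \, dt = - \frac{3 \sqrt{\pi}}{4 a^{\frac{5}{2}}},$$
and the integrand here is exactly the target integrand, so $I = - \frac{3 \sqrt{\pi}}{4 a^{\frac{5}{2}}}$.

Setting $a = 1$:
$$I = - \frac{3 \sqrt{\pi}}{4}.$$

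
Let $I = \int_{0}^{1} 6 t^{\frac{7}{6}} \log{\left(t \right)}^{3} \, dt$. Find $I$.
$- \frac{46656}{28561}$

Begin with the known integral
$$J(a) = \int_{0}^{1} 6 t^{a} \, dt = \frac{6}{a + 1}.$$

Differentiating under the integral sign brings down a factor of $\ln t$:
$$\frac{dJ}{da} = \int_{0}^{1} 6 t^{a} \log{\left(t \right)} \, dt = - \frac{6}{\left(a + 1\right)^{2}}.$$

Repeating $3$ times in total — each differentiation brings down another $\ln t$ — gives
$$\frac{d^{3}J}{da^{3}} = \int_{0}^{1} 6 t^{a} \log{\left(t \right)}^{3} \, dt = - \frac{36}{\left(a + 1\right)^{4}},$$
and the integrand here is exactly the target integrand, so $I = - \frac{36}{\left(a + 1\right)^{4}}$.

Setting $a = \frac{7}{6}$:
$$I = - \frac{46656}{28561}.$$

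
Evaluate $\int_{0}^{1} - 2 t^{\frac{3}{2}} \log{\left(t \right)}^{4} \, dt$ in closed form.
$- \frac{1536}{3125}$

Start from the elementary integral
$$J(a) = \int_{0}^{1} - 2 t^{a} \, dt = - \frac{2}{a + 1}.$$

Differentiating under the integral sign brings down a factor of $\ln t$:
$$\frac{dJ}{da} = \int_{0}^{1} - 2 t^{a} \log{\left(t \right)} \, dt = \frac{2}{\left(a + 1\right)^{2}}.$$

Repeating $4$ times in total — each differentiation brings down another $\ln t$ — gives
$$\frac{d^{4}J}{da^{4}} = \int_{0}^{1} - 2 t^{a} \log{\left(t \right)}^{4} \, dt = - \frac{48}{\left(a + 1\right)^{5}},$$
and the integrand here is exactly the target integrand, so $I = - \frac{48}{\left(a + 1\right)^{5}}$.

Setting $a = \frac{3}{2}$:
$$I = - \frac{1536}{3125}.$$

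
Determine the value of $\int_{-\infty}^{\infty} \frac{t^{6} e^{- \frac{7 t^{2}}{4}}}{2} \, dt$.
$\frac{120 \sqrt{7} \sqrt{\pi}}{2401}$

Begin with the known integral
$$J(a) = \int_{-\infty}^{\infty} \frac{e^{- a t^{2}}}{2} \, dt = \frac{\sqrt{\pi}}{2 \sqrt{a}}.$$

Differentiating under the integral sign brings down a factor of $(-t^2)$:
$$\frac{dJ}{da} = \int_{-\infty}^{\infty} - \frac{t^{2} e^{- a t^{2}}}{2} \, dt = - \frac{\sqrt{\pi}}{4 a^{\frac{3}{2}}}.$$

Repeating $3$ times in total — each differentiation brings down another $(-t^2)$ — gives
$$\frac{d^{3}J}{da^{3}} = \int_{-\infty}^{\infty} - \frac{t^{6} e^{- a t^{2}}}{2} \, dt = - \frac{15 \sqrt{\pi}}{16 a^{\frac{7}{2}}},$$
and the integrand here is $(-1)^{3}$ times the target integrand, so $I = (-1)^{3}\,\frac{d^{3}J}{da^{3}} = \frac{15 \sqrt{\pi}}{16 a^{\frac{7}{2}}}$.

Setting $a = \frac{7}{4}$:
$$I = \frac{120 \sqrt{7} \sqrt{\pi}}{2401}.$$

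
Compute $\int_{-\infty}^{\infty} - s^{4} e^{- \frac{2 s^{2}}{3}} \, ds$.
$- \frac{27 \sqrt{6} \sqrt{\pi}}{32}$

Consider the simpler parametrised integral
$$J(a) = \int_{-\infty}^{\infty} - e^{- a s^{2}} \, ds = - \frac{\sqrt{\pi}}{\sqrt{a}}.$$

Differentiating under the integral sign brings down a factor of $(-s^2)$:
$$\frac{dJ}{da} = \int_{-\infty}^{\infty} s^{2} e^{- a s^{2}} \, ds = \frac{\sqrt{\pi}}{2 a^{\frac{3}{2}}}.$$

Repeating twice in total — each differentiation brings down another $(-s^2)$ — gives
$$\frac{d^{2}J}{da^{2}} = \int_{-\infty}^{\infty} - s^{4} e^{- a s^{2}} \, ds = - \frac{3 \sqrt{\pi}}{4 a^{\frac{5}{2}}},$$
and the integrand here is exactly the target integrand, so $I = - \frac{3 \sqrt{\pi}}{4 a^{\frac{5}{2}}}$.

Setting $a = \frac{2}{3}$:
$$I = - \frac{27 \sqrt{6} \sqrt{\pi}}{32}.$$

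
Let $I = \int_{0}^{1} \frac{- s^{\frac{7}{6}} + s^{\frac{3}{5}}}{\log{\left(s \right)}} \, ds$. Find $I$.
$- \log{\left(65 \right)} + \log{\left(48 \right)}$

Replace the exponent $\frac{7}{6}$ by a parameter $a$: let $I(a) = \int_{0}^{1} \frac{s^{\frac{3}{5}} - s^{a}}{\log{\left(s \right)}} \, ds$.

Since $\dfrac{\partial}{\partial a}\,s^{a} = s^{a} \ln s$, the $\ln s$ in the denominator cancels and
$$\frac{dI}{da} = \int_{0}^{1} -1 s^{a} \, ds = -1 \left[\frac{s^{a+1}}{a+1}\right]_0^1 = - \frac{1}{a + 1}.$$

Integrating with respect to $a$ gives $I(a) = - \log{\left(\frac{5 a}{8} + \frac{5}{8} \right)} + C$.

At $a = \frac{3}{5}$ the integrand is identically $0$, so $I(\frac{3}{5}) = 0$. The closed form gives $0$, hence $C = 0$.

Setting $a = \frac{7}{6}$:
$$I = - \log{\left(65 \right)} + \log{\left(48 \right)}.$$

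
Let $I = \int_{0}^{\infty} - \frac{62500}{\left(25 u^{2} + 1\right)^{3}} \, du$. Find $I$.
$- \frac{9375 \pi}{4}$

Start from the standard arctangent integral
$$J(a) = \int_{0}^{\infty} - \frac{4}{a^{2} + u^{2}} \, du = - \frac{2 \pi}{a}.$$

Differentiating under the integral sign with respect to $a$,
$$\frac{dJ}{da} = \int_{0}^{\infty} \frac{8 a}{\left(a^{2} + u^{2}\right)^{2}} \, du = \frac{2 \pi}{a^{2}},$$
so $\int_{0}^{\infty} - \frac{4}{\left(a^{2} + u^{2}\right)^{2}} \, du = - \frac{\pi}{a^{3}}$.

Repeating — each differentiation of $1/(u^2+a^2)^j$ produces $-2ja/(u^2+a^2)^{j+1}$ — and dividing through by $-2ja$ at each step yields, after $2$ differentiations in total,
$$\int_{0}^{\infty} - \frac{4}{\left(a^{2} + u^{2}\right)^{3}} \, du = - \frac{3 \pi}{4 a^{5}}.$$

Setting $a = \frac{1}{5}$:
$$I = - \frac{9375 \pi}{4}.$$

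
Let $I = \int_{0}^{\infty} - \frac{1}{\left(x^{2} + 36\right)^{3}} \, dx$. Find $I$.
$- \frac{\pi}{41472}$

Begin with the known result
$$J(a) = \int_{0}^{\infty} - \frac{1}{a^{2} + x^{2}} \, dx = - \frac{\pi}{2 a}.$$

Differentiating under the integral sign with respect to $a$,
$$\frac{dJ}{da} = \int_{0}^{\infty} \frac{2 a}{\left(a^{2} + x^{2}\right)^{2}} \, dx = \frac{\pi}{2 a^{2}},$$
so $\int_{0}^{\infty} - \frac{1}{\left(a^{2} + x^{2}\right)^{2}} \, dx = - \frac{\pi}{4 a^{3}}$.

Repeating — each differentiation of $1/(x^2+a^2)^j$ produces $-2ja/(x^2+a^2)^{j+1}$ — and dividing through by $-2ja$ at each step yields, after $2$ differentiations in total,
$$\int_{0}^{\infty} - \frac{1}{\left(a^{2} + x^{2}\right)^{3}} \, dx = - \frac{3 \pi}{16 a^{5}}.$$

Setting $a = 6$:
$$I = - \frac{\pi}{41472}.$$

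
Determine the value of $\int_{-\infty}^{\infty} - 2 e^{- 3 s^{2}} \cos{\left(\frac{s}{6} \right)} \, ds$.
$- \frac{2 \sqrt{3} \sqrt{\pi}}{3 e^{\frac{1}{432}}}$

Let $b$ denote the cosine frequency and define $I(b) = \int_{-\infty}^{\infty} - 2 e^{- 3 s^{2}} \cos{\left(b s \right)} \, ds$.

Differentiating under the integral sign,
$$I'(b) = \int_{-\infty}^{\infty} 2 s e^{- 3 s^{2}} \sin{\left(b s \right)} \, ds.$$

Integrate $\int_{-\infty}^{\infty} s \sin(b s)\, e^{- 3 s^{2}}\, ds$ by parts with $u = \sin(b s)$ and $dv = s\, e^{- 3 s^{2}}\, ds$, giving $v = - \frac{e^{- 3 s^{2}}}{6}$. The boundary term vanishes and
$$\int_{-\infty}^{\infty} s \sin(b s)\, e^{- 3 s^{2}}\, ds = \frac{b}{6} \int_{-\infty}^{\infty} \cos(b s)\, e^{- 3 s^{2}}\, ds,$$
so $I'(b) = - \frac{b}{6}\, I(b)$.

This is a separable first-order ODE; solving with the initial condition $I(0) = \int_{-\infty}^{\infty} - 2 e^{- 3 s^{2}}\,ds = - \frac{2 \sqrt{3} \sqrt{\pi}}{3}$ gives
$$I(b) = - \frac{2 \sqrt{3} \sqrt{\pi} e^{- \frac{b^{2}}{12}}}{3}.$$

Setting $b = \frac{1}{6}$:
$$I = - \frac{2 \sqrt{3} \sqrt{\pi}}{3 e^{\frac{1}{432}}}.$$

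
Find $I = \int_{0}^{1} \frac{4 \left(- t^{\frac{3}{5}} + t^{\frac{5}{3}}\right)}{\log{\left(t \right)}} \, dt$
$- \log{\left(\frac{81}{625} \right)}$

Replace the exponent $\frac{3}{5}$ by a parameter $a$: let $I(a) = \int_{0}^{1} \frac{4 \left(t^{\frac{5}{3}} - t^{a}\right)}{\log{\left(t \right)}} \, dt$.

Since $\dfrac{\partial}{\partial a}\,t^{a} = t^{a} \ln t$, the $\ln t$ in the denominator cancels and
$$\frac{dI}{da} = \int_{0}^{1} -4 t^{a} \, dt = -4 \left[\frac{t^{a+1}}{a+1}\right]_0^1 = - \frac{4}{a + 1}.$$

Integrating with respect to $a$ gives $I(a) = - \log{\left(\frac{81 \left(a + 1\right)^{4}}{4096} \right)} + C$.

At $a = \frac{5}{3}$ the integrand is identically $0$, so $I(\frac{5}{3}) = 0$. The closed form gives $0$, hence $C = 0$.

Setting $a = \frac{3}{5}$:
$$I = - \log{\left(\frac{81}{625} \right)}.$$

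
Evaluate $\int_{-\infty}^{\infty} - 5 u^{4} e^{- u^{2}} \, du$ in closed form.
$- \frac{15 \sqrt{\pi}}{4}$

Start from the elementary integral
$$J(a) = \int_{-\infty}^{\infty} - 5 e^{- a u^{2}} \, du = - \frac{5 \sqrt{\pi}}{\sqrt{a}}.$$

Differentiating under the integral sign brings down a factor of $(-u^2)$:
$$\frac{dJ}{da} = \int_{-\infty}^{\infty} 5 u^{2} e^{- a u^{2}} \, du = \frac{5 \sqrt{\pi}}{2 a^{\frac{3}{2}}}.$$

Repeating twice in total — each differentiation brings down another $(-u^2)$ — gives
$$\frac{d^{2}J}{da^{2}} = \int_{-\infty}^{\infty} - 5 u^{4} e^{- a u^{2}} \, du = - \frac{15 \sqrt{\pi}}{4 a^{\frac{5}{2}}},$$
and the integrand here is exactly the target integrand, so $I = - \frac{15 \sqrt{\pi}}{4 a^{\frac{5}{2}}}$.

Setting $a = 1$:
$$I = - \frac{15 \sqrt{\pi}}{4}.$$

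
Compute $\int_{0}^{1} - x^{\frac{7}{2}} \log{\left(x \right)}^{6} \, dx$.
$- \frac{10240}{531441}$

Consider the simpler parametrised integral
$$J(a) = \int_{0}^{1} - x^{a} \, dx = - \frac{1}{a + 1}.$$

Differentiating under the integral sign brings down a factor of $\ln x$:
$$\frac{dJ}{da} = \int_{0}^{1} - x^{a} \log{\left(x \right)} \, dx = \frac{1}{\left(a + 1\right)^{2}}.$$

Repeating $6$ times in total — each differentiation brings down another $\ln x$ — gives
$$\frac{d^{6}J}{da^{6}} = \int_{0}^{1} - x^{a} \log{\left(x \right)}^{6} \, dx = - \frac{720}{\left(a + 1\right)^{7}},$$
and the integrand here is exactly the target integrand, so $I = - \frac{720}{\left(a + 1\right)^{7}}$.

Setting $a = \frac{7}{2}$:
$$I = - \frac{10240}{531441}.$$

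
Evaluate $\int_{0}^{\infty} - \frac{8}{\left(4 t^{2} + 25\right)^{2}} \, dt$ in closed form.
$- \frac{\pi}{125}$

Start from the standard arctangent integral
$$J(a) = \int_{0}^{\infty} - \frac{1}{2 \left(a^{2} + t^{2}\right)} \, dt = - \frac{\pi}{4 a}.$$

Differentiating under the integral sign with respect to $a$,
$$\frac{dJ}{da} = \int_{0}^{\infty} \frac{a}{\left(a^{2} + t^{2}\right)^{2}} \, dt = \frac{\pi}{4 a^{2}},$$
so $\int_{0}^{\infty} - \frac{1}{2 \left(a^{2} + t^{2}\right)^{2}} \, dt = - \frac{\pi}{8 a^{3}}$.

Setting $a = \frac{5}{2}$:
$$I = - \frac{\pi}{125}.$$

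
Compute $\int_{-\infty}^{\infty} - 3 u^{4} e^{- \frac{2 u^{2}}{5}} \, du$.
$- \frac{225 \sqrt{10} \sqrt{\pi}}{32}$

Start from the elementary integral
$$J(a) = \int_{-\infty}^{\infty} - 3 e^{- a u^{2}} \, du = - \frac{3 \sqrt{\pi}}{\sqrt{a}}.$$

Differentiating under the integral sign brings down a factor of $(-u^2)$:
$$\frac{dJ}{da} = \int_{-\infty}^{\infty} 3 u^{2} e^{- a u^{2}} \, du = \frac{3 \sqrt{\pi}}{2 a^{\frac{3}{2}}}.$$

Repeating twice in total — each differentiation brings down another $(-u^2)$ — gives
$$\frac{d^{2}J}{da^{2}} = \int_{-\infty}^{\infty} - 3 u^{4} e^{- a u^{2}} \, du = - \frac{9 \sqrt{\pi}}{4 a^{\frac{5}{2}}},$$
and the integrand here is exactly the target integrand, so $I = - \frac{9 \sqrt{\pi}}{4 a^{\frac{5}{2}}}$.

Setting $a = \frac{2}{5}$:
$$I = - \frac{225 \sqrt{10} \sqrt{\pi}}{32}.$$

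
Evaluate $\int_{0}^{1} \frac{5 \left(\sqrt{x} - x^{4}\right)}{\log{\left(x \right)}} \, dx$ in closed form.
$- \log{\left(\frac{100000}{243} \right)}$

Consider the one-parameter family: let $I(a) = \int_{0}^{1} \frac{5 \left(\sqrt{x} - x^{a}\right)}{\log{\left(x \right)}} \, dx$.

Since $\dfrac{\partial}{\partial a}\,x^{a} = x^{a} \ln x$, the $\ln x$ in the denominator cancels and
$$\frac{dI}{da} = \int_{0}^{1} -5 x^{a} \, dx = -5 \left[\frac{x^{a+1}}{a+1}\right]_0^1 = - \frac{5}{a + 1}.$$

Integrating with respect to $a$ gives $I(a) = - \log{\left(\frac{32 \left(a + 1\right)^{5}}{243} \right)} + C$.

At $a = \frac{1}{2}$ the integrand is identically $0$, so $I(\frac{1}{2}) = 0$. The closed form gives $0$, hence $C = 0$.

Setting $a = 4$:
$$I = - \log{\left(\frac{100000}{243} \right)}.$$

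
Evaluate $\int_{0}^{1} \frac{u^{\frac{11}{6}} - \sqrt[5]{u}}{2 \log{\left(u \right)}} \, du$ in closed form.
$\log{\left(\frac{\sqrt{85}}{6} \right)}$

Replace the exponent $\frac{1}{5}$ by a parameter $a$: let $I(a) = \int_{0}^{1} \frac{u^{\frac{11}{6}} - u^{a}}{2 \log{\left(u \right)}} \, du$.

Since $\dfrac{\partial}{\partial a}\,u^{a} = u^{a} \ln u$, the $\ln u$ in the denominator cancels and
$$\frac{dI}{da} = \int_{0}^{1} - \frac{1}{2} u^{a} \, du = - \frac{1}{2} \left[\frac{u^{a+1}}{a+1}\right]_0^1 = - \frac{1}{2 a + 2}.$$

Integrating with respect to $a$ gives $I(a) = - \frac{\log{\left(a + 1 \right)}}{2} - \frac{\log{\left(6 \right)}}{2} + \frac{\log{\left(17 \right)}}{2} + C$.

At $a = \frac{11}{6}$ the integrand is identically $0$, so $I(\frac{11}{6}) = 0$. The closed form gives $0$, hence $C = 0$.

Setting $a = \frac{1}{5}$:
$$I = \log{\left(\frac{\sqrt{85}}{6} \right)}.$$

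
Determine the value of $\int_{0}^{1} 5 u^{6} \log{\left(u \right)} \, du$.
$- \frac{5}{49}$

Begin with the known integral
$$J(a) = \int_{0}^{1} 5 u^{a} \, du = \frac{5}{a + 1}.$$

Differentiating under the integral sign brings down a factor of $\ln u$:
$$\frac{dJ}{da} = \int_{0}^{1} 5 u^{a} \log{\left(u \right)} \, du = - \frac{5}{\left(a + 1\right)^{2}}.$$

The integral on the left is $I$, so $I = - \frac{5}{\left(a + 1\right)^{2}}$.

Setting $a = 6$:
$$I = - \frac{5}{49}.$$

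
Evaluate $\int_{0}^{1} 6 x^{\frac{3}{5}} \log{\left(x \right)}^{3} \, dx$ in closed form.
$- \frac{5625}{1024}$

Start from the elementary integral
$$J(a) = \int_{0}^{1} 6 x^{a} \, dx = \frac{6}{a + 1}.$$

Differentiating under the integral sign brings down a factor of $\ln x$:
$$\frac{dJ}{da} = \int_{0}^{1} 6 x^{a} \log{\left(x \right)} \, dx = - \frac{6}{\left(a + 1\right)^{2}}.$$

Repeating $3$ times in total — each differentiation brings down another $\ln x$ — gives
$$\frac{d^{3}J}{da^{3}} = \int_{0}^{1} 6 x^{a} \log{\left(x \right)}^{3} \, dx = - \frac{36}{\left(a + 1\right)^{4}},$$
and the integrand here is exactly the target integrand, so $I = - \frac{36}{\left(a + 1\right)^{4}}$.

Setting $a = \frac{3}{5}$:
$$I = - \frac{5625}{1024}.$$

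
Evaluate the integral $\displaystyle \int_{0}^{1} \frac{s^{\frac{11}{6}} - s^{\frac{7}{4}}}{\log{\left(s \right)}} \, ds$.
$- \log{\left(33 \right)} + \log{\left(34 \right)}$

Introduce a parameter $a$ in the exponent: let $I(a) = \int_{0}^{1} \frac{s^{\frac{11}{6}} - s^{a}}{\log{\left(s \right)}} \, ds$.

Since $\dfrac{\partial}{\partial a}\,s^{a} = s^{a} \ln s$, the $\ln s$ in the denominator cancels and
$$\frac{dI}{da} = \int_{0}^{1} -1 s^{a} \, ds = -1 \left[\frac{s^{a+1}}{a+1}\right]_0^1 = - \frac{1}{a + 1}.$$

Integrating with respect to $a$ gives $I(a) = - \log{\left(\frac{6 a}{17} + \frac{6}{17} \right)} + C$.

At $a = \frac{11}{6}$ the integrand is identically $0$, so $I(\frac{11}{6}) = 0$. The closed form gives $0$, hence $C = 0$.

Setting $a = \frac{7}{4}$:
$$I = - \log{\left(33 \right)} + \log{\left(34 \right)}.$$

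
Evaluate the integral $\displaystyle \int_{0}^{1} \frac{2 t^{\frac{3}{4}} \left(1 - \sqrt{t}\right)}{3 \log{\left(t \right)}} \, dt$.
$\log{\left(\frac{21^{\frac{2}{3}}}{9} \right)}$

Introduce a parameter $a$ in the exponent: let $I(a) = \int_{0}^{1} \frac{2 \left(- t^{\frac{5}{4}} + t^{a}\right)}{3 \log{\left(t \right)}} \, dt$.

Since $\dfrac{\partial}{\partial a}\,t^{a} = t^{a} \ln t$, the $\ln t$ in the denominator cancels and
$$\frac{dI}{da} = \int_{0}^{1} \frac{2}{3} t^{a} \, dt = \frac{2}{3} \left[\frac{t^{a+1}}{a+1}\right]_0^1 = \frac{2}{3 \left(a + 1\right)}.$$

Integrating with respect to $a$ gives $I(a) = \frac{2 \log{\left(\frac{4 a}{9} + \frac{4}{9} \right)}}{3} + C$.

At $a = \frac{5}{4}$ the integrand is identically $0$, so $I(\frac{5}{4}) = 0$. The closed form gives $0$, hence $C = 0$.

Setting $a = \frac{3}{4}$:
$$I = \log{\left(\frac{21^{\frac{2}{3}}}{9} \right)}.$$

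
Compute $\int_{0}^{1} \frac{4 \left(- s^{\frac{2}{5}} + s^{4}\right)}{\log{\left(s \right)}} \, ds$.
$\log{\left(\frac{390625}{2401} \right)}$

Introduce a parameter $a$ in the exponent: let $I(a) = \int_{0}^{1} \frac{4 \left(- s^{\frac{2}{5}} + s^{a}\right)}{\log{\left(s \right)}} \, ds$.

Since $\dfrac{\partial}{\partial a}\,s^{a} = s^{a} \ln s$, the $\ln s$ in the denominator cancels and
$$\frac{dI}{da} = \int_{0}^{1} 4 s^{a} \, ds = 4 \left[\frac{s^{a+1}}{a+1}\right]_0^1 = \frac{4}{a + 1}.$$

Integrating with respect to $a$ gives $I(a) = \log{\left(\frac{625 \left(a + 1\right)^{4}}{2401} \right)} + C$.

At $a = \frac{2}{5}$ the integrand is identically $0$, so $I(\frac{2}{5}) = 0$. The closed form gives $0$, hence $C = 0$.

Setting $a = 4$:
$$I = \log{\left(\frac{390625}{2401} \right)}.$$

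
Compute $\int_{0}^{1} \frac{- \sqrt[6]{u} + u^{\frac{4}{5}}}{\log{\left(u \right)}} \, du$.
$- \log{\left(35 \right)} + \log{\left(54 \right)}$

Consider the one-parameter family: let $I(a) = \int_{0}^{1} \frac{u^{\frac{4}{5}} - u^{a}}{\log{\left(u \right)}} \, du$.

Since $\dfrac{\partial}{\partial a}\,u^{a} = u^{a} \ln u$, the $\ln u$ in the denominator cancels and
$$\frac{dI}{da} = \int_{0}^{1} -1 u^{a} \, du = -1 \left[\frac{u^{a+1}}{a+1}\right]_0^1 = - \frac{1}{a + 1}.$$

Integrating with respect to $a$ gives $I(a) = - \log{\left(\frac{5 a}{9} + \frac{5}{9} \right)} + C$.

At $a = \frac{4}{5}$ the integrand is identically $0$, so $I(\frac{4}{5}) = 0$. The closed form gives $0$, hence $C = 0$.

Setting $a = \frac{1}{6}$:
$$I = - \log{\left(35 \right)} + \log{\left(54 \right)}.$$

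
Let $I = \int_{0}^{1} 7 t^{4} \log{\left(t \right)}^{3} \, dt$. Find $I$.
$- \frac{42}{625}$

Start from the elementary integral
$$J(a) = \int_{0}^{1} 7 t^{a} \, dt = \frac{7}{a + 1}.$$

Differentiating under the integral sign brings down a factor of $\ln t$:
$$\frac{dJ}{da} = \int_{0}^{1} 7 t^{a} \log{\left(t \right)} \, dt = - \frac{7}{\left(a + 1\right)^{2}}.$$

Repeating $3$ times in total — each differentiation brings down another $\ln t$ — gives
$$\frac{d^{3}J}{da^{3}} = \int_{0}^{1} 7 t^{a} \log{\left(t \right)}^{3} \, dt = - \frac{42}{\left(a + 1\right)^{4}},$$
and the integrand here is exactly the target integrand, so $I = - \frac{42}{\left(a + 1\right)^{4}}$.

Setting $a = 4$:
$$I = - \frac{42}{625}.$$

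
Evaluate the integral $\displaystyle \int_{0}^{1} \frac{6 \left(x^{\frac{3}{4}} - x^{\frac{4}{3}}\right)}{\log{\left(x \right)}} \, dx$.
$\log{\left(\frac{729}{4096} \right)}$

Introduce a parameter $a$ in the exponent: let $I(a) = \int_{0}^{1} \frac{6 \left(- x^{\frac{4}{3}} + x^{a}\right)}{\log{\left(x \right)}} \, dx$.

Since $\dfrac{\partial}{\partial a}\,x^{a} = x^{a} \ln x$, the $\ln x$ in the denominator cancels and
$$\frac{dI}{da} = \int_{0}^{1} 6 x^{a} \, dx = 6 \left[\frac{x^{a+1}}{a+1}\right]_0^1 = \frac{6}{a + 1}.$$

Integrating with respect to $a$ gives $I(a) = \log{\left(\frac{729 \left(a + 1\right)^{6}}{117649} \right)} + C$.

At $a = \frac{4}{3}$ the integrand is identically $0$, so $I(\frac{4}{3}) = 0$. The closed form gives $0$, hence $C = 0$.

Setting $a = \frac{3}{4}$:
$$I = \log{\left(\frac{729}{4096} \right)}.$$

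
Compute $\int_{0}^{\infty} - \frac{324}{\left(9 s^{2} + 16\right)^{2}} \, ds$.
$- \frac{27 \pi}{64}$

Begin with the known result
$$J(a) = \int_{0}^{\infty} - \frac{4}{a^{2} + s^{2}} \, ds = - \frac{2 \pi}{a}.$$

Differentiating under the integral sign with respect to $a$,
$$\frac{dJ}{da} = \int_{0}^{\infty} \frac{8 a}{\left(a^{2} + s^{2}\right)^{2}} \, ds = \frac{2 \pi}{a^{2}},$$
so $\int_{0}^{\infty} - \frac{4}{\left(a^{2} + s^{2}\right)^{2}} \, ds = - \frac{\pi}{a^{3}}$.

Setting $a = \frac{4}{3}$:
$$I = - \frac{27 \pi}{64}.$$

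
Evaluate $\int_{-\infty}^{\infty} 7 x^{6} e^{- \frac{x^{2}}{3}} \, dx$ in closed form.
$\frac{2835 \sqrt{3} \sqrt{\pi}}{8}$

Consider the simpler parametrised integral
$$J(a) = \int_{-\infty}^{\infty} 7 e^{- a x^{2}} \, dx = \frac{7 \sqrt{\pi}}{\sqrt{a}}.$$

Differentiating under the integral sign brings down a factor of $(-x^2)$:
$$\frac{dJ}{da} = \int_{-\infty}^{\infty} - 7 x^{2} e^{- a x^{2}} \, dx = - \frac{7 \sqrt{\pi}}{2 a^{\frac{3}{2}}}.$$

Repeating $3$ times in total — each differentiation brings down another $(-x^2)$ — gives
$$\frac{d^{3}J}{da^{3}} = \int_{-\infty}^{\infty} - 7 x^{6} e^{- a x^{2}} \, dx = - \frac{105 \sqrt{\pi}}{8 a^{\frac{7}{2}}},$$
and the integrand here is $(-1)^{3}$ times the target integrand, so $I = (-1)^{3}\,\frac{d^{3}J}{da^{3}} = \frac{105 \sqrt{\pi}}{8 a^{\frac{7}{2}}}$.

Setting $a = \frac{1}{3}$:
$$I = \frac{2835 \sqrt{3} \sqrt{\pi}}{8}.$$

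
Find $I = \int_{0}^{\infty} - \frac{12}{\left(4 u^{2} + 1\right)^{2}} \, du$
$- \frac{3 \pi}{2}$

Recall the elementary integral
$$J(a) = \int_{0}^{\infty} - \frac{3}{4 \left(a^{2} + u^{2}\right)} \, du = - \frac{3 \pi}{8 a}.$$

Differentiating under the integral sign with respect to $a$,
$$\frac{dJ}{da} = \int_{0}^{\infty} \frac{3 a}{2 \left(a^{2} + u^{2}\right)^{2}} \, du = \frac{3 \pi}{8 a^{2}},$$
so $\int_{0}^{\infty} - \frac{3}{4 \left(a^{2} + u^{2}\right)^{2}} \, du = - \frac{3 \pi}{16 a^{3}}$.

Setting $a = \frac{1}{2}$:
$$I = - \frac{3 \pi}{2}.$$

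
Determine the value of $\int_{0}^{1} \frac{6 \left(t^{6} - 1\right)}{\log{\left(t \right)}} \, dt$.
$\log{\left(117649 \right)}$

Introduce a parameter $a$ in the exponent: let $I(a) = \int_{0}^{1} \frac{6 \left(t^{a} - 1\right)}{\log{\left(t \right)}} \, dt$.

Since $\dfrac{\partial}{\partial a}\,t^{a} = t^{a} \ln t$, the $\ln t$ in the denominator cancels and
$$\frac{dI}{da} = \int_{0}^{1} 6 t^{a} \, dt = 6 \left[\frac{t^{a+1}}{a+1}\right]_0^1 = \frac{6}{a + 1}.$$

Integrating with respect to $a$ gives $I(a) = 6 \log{\left(a + 1 \right)} + C$.

At $a = 0$ the integrand is identically $0$, so $I(0) = 0$. The closed form gives $0$, hence $C = 0$.

Setting $a = 6$:
$$I = \log{\left(117649 \right)}.$$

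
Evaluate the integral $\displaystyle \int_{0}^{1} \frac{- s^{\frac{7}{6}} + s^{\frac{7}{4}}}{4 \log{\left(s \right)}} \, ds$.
$- \frac{\log{\left(26 \right)}}{4} + \frac{\log{\left(33 \right)}}{4}$

Replace the exponent $\frac{7}{4}$ by a parameter $a$: let $I(a) = \int_{0}^{1} \frac{- s^{\frac{7}{6}} + s^{a}}{4 \log{\left(s \right)}} \, ds$.

Since $\dfrac{\partial}{\partial a}\,s^{a} = s^{a} \ln s$, the $\ln s$ in the denominator cancels and
$$\frac{dI}{da} = \int_{0}^{1} \frac{1}{4} s^{a} \, ds = \frac{1}{4} \left[\frac{s^{a+1}}{a+1}\right]_0^1 = \frac{1}{4 \left(a + 1\right)}.$$

Integrating with respect to $a$ gives $I(a) = \frac{\log{\left(a + 1 \right)}}{4} - \frac{\log{\left(13 \right)}}{4} + \frac{\log{\left(6 \right)}}{4} + C$.

At $a = \frac{7}{6}$ the integrand is identically $0$, so $I(\frac{7}{6}) = 0$. The closed form gives $0$, hence $C = 0$.

Setting $a = \frac{7}{4}$:
$$I = - \frac{\log{\left(26 \right)}}{4} + \frac{\log{\left(33 \right)}}{4}.$$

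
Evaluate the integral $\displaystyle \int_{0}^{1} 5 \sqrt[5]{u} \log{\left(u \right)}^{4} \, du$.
$\frac{15625}{324}$

Consider the simpler parametrised integral
$$J(a) = \int_{0}^{1} 5 u^{a} \, du = \frac{5}{a + 1}.$$

Differentiating under the integral sign brings down a factor of $\ln u$:
$$\frac{dJ}{da} = \int_{0}^{1} 5 u^{a} \log{\left(u \right)} \, du = - \frac{5}{\left(a + 1\right)^{2}}.$$

Repeating $4$ times in total — each differentiation brings down another $\ln u$ — gives
$$\frac{d^{4}J}{da^{4}} = \int_{0}^{1} 5 u^{a} \log{\left(u \right)}^{4} \, du = \frac{120}{\left(a + 1\right)^{5}},$$
and the integrand here is exactly the target integrand, so $I = \frac{120}{\left(a + 1\right)^{5}}$.

Setting $a = \frac{1}{5}$:
$$I = \frac{15625}{324}.$$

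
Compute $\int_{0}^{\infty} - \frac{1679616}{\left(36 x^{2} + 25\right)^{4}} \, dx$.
$- \frac{8748 \pi}{15625}$

Begin with the known result
$$J(a) = \int_{0}^{\infty} - \frac{1}{a^{2} + x^{2}} \, dx = - \frac{\pi}{2 a}.$$

Differentiating under the integral sign with respect to $a$,
$$\frac{dJ}{da} = \int_{0}^{\infty} \frac{2 a}{\left(a^{2} + x^{2}\right)^{2}} \, dx = \frac{\pi}{2 a^{2}},$$
so $\int_{0}^{\infty} - \frac{1}{\left(a^{2} + x^{2}\right)^{2}} \, dx = - \frac{\pi}{4 a^{3}}$.

Repeating — each differentiation of $1/(x^2+a^2)^j$ produces $-2ja/(x^2+a^2)^{j+1}$ — and dividing through by $-2ja$ at each step yields, after $3$ differentiations in total,
$$\int_{0}^{\infty} - \frac{1}{\left(a^{2} + x^{2}\right)^{4}} \, dx = - \frac{5 \pi}{32 a^{7}}.$$

Setting $a = \frac{5}{6}$:
$$I = - \frac{8748 \pi}{15625}.$$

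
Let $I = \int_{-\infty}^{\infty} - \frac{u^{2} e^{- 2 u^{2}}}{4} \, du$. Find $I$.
$- \frac{\sqrt{2} \sqrt{\pi}}{32}$

Start from the elementary integral
$$J(a) = \int_{-\infty}^{\infty} - \frac{e^{- a u^{2}}}{4} \, du = - \frac{\sqrt{\pi}}{4 \sqrt{a}}.$$

Differentiating under the integral sign brings down a factor of $(-u^2)$:
$$\frac{dJ}{da} = \int_{-\infty}^{\infty} \frac{u^{2} e^{- a u^{2}}}{4} \, du = \frac{\sqrt{\pi}}{8 a^{\frac{3}{2}}}.$$

The integral on the left is $-I$, so $I = - \frac{\sqrt{\pi}}{8 a^{\frac{3}{2}}}$.

Setting $a = 2$:
$$I = - \frac{\sqrt{2} \sqrt{\pi}}{32}.$$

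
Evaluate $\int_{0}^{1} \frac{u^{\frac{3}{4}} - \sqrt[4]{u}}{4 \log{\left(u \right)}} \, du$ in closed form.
$- \frac{\log{\left(5 \right)}}{4} + \frac{\log{\left(7 \right)}}{4}$

Introduce a parameter $a$ in the exponent: let $I(a) = \int_{0}^{1} \frac{- \sqrt[4]{u} + u^{a}}{4 \log{\left(u \right)}} \, du$.

Since $\dfrac{\partial}{\partial a}\,u^{a} = u^{a} \ln u$, the $\ln u$ in the denominator cancels and
$$\frac{dI}{da} = \int_{0}^{1} \frac{1}{4} u^{a} \, du = \frac{1}{4} \left[\frac{u^{a+1}}{a+1}\right]_0^1 = \frac{1}{4 \left(a + 1\right)}.$$

Integrating with respect to $a$ gives $I(a) = \frac{\log{\left(a + 1 \right)}}{4} - \frac{\log{\left(5 \right)}}{4} + \frac{\log{\left(2 \right)}}{2} + C$.

At $a = \frac{1}{4}$ the integrand is identically $0$, so $I(\frac{1}{4}) = 0$. The closed form gives $0$, hence $C = 0$.

Setting $a = \frac{3}{4}$:
$$I = - \frac{\log{\left(5 \right)}}{4} + \frac{\log{\left(7 \right)}}{4}.$$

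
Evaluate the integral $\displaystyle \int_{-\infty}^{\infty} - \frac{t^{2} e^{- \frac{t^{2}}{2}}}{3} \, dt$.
$- \frac{\sqrt{2} \sqrt{\pi}}{3}$

Consider the simpler parametrised integral
$$J(a) = \int_{-\infty}^{\infty} - \frac{e^{- a t^{2}}}{3} \, dt = - \frac{\sqrt{\pi}}{3 \sqrt{a}}.$$

Differentiating under the integral sign brings down a factor of $(-t^2)$:
$$\frac{dJ}{da} = \int_{-\infty}^{\infty} \frac{t^{2} e^{- a t^{2}}}{3} \, dt = \frac{\sqrt{\pi}}{6 a^{\frac{3}{2}}}.$$

The integral on the left is $-I$, so $I = - \frac{\sqrt{\pi}}{6 a^{\frac{3}{2}}}$.

Setting $a = \frac{1}{2}$:
$$I = - \frac{\sqrt{2} \sqrt{\pi}}{3}.$$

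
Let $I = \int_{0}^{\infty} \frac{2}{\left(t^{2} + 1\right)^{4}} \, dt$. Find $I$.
$\frac{5 \pi}{16}$

Recall the elementary integral
$$J(a) = \int_{0}^{\infty} \frac{2}{a^{2} + t^{2}} \, dt = \frac{\pi}{a}.$$

Differentiating under the integral sign with respect to $a$,
$$\frac{dJ}{da} = \int_{0}^{\infty} - \frac{4 a}{\left(a^{2} + t^{2}\right)^{2}} \, dt = - \frac{\pi}{a^{2}},$$
so $\int_{0}^{\infty} \frac{2}{\left(a^{2} + t^{2}\right)^{2}} \, dt = \frac{\pi}{2 a^{3}}$.

Repeating — each differentiation of $1/(t^2+a^2)^j$ produces $-2ja/(t^2+a^2)^{j+1}$ — and dividing through by $-2ja$ at each step yields, after $3$ differentiations in total,
$$\int_{0}^{\infty} \frac{2}{\left(a^{2} + t^{2}\right)^{4}} \, dt = \frac{5 \pi}{16 a^{7}}.$$

Setting $a = 1$:
$$I = \frac{5 \pi}{16}.$$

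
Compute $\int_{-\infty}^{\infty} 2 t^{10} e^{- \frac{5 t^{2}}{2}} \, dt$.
$\frac{378 \sqrt{10} \sqrt{\pi}}{3125}$

Begin with the known integral
$$J(a) = \int_{-\infty}^{\infty} 2 e^{- a t^{2}} \, dt = \frac{2 \sqrt{\pi}}{\sqrt{a}}.$$

Differentiating under the integral sign brings down a factor of $(-t^2)$:
$$\frac{dJ}{da} = \int_{-\infty}^{\infty} - 2 t^{2} e^{- a t^{2}} \, dt = - \frac{\sqrt{\pi}}{a^{\frac{3}{2}}}.$$

Repeating $5$ times in total — each differentiation brings down another $(-t^2)$ — gives
$$\frac{d^{5}J}{da^{5}} = \int_{-\infty}^{\infty} - 2 t^{10} e^{- a t^{2}} \, dt = - \frac{945 \sqrt{\pi}}{16 a^{\frac{11}{2}}},$$
and the integrand here is $(-1)^{5}$ times the target integrand, so $I = (-1)^{5}\,\frac{d^{5}J}{da^{5}} = \frac{945 \sqrt{\pi}}{16 a^{\frac{11}{2}}}$.

Setting $a = \frac{5}{2}$:
$$I = \frac{378 \sqrt{10} \sqrt{\pi}}{3125}.$$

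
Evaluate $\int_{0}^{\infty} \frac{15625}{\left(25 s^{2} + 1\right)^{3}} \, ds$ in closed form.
$\frac{9375 \pi}{16}$

Recall the elementary integral
$$J(a) = \int_{0}^{\infty} \frac{1}{a^{2} + s^{2}} \, ds = \frac{\pi}{2 a}.$$

Differentiating under the integral sign with respect to $a$,
$$\frac{dJ}{da} = \int_{0}^{\infty} - \frac{2 a}{\left(a^{2} + s^{2}\right)^{2}} \, ds = - \frac{\pi}{2 a^{2}},$$
so $\int_{0}^{\infty} \frac{1}{\left(a^{2} + s^{2}\right)^{2}} \, ds = \frac{\pi}{4 a^{3}}$.

Repeating — each differentiation of $1/(s^2+a^2)^j$ produces $-2ja/(s^2+a^2)^{j+1}$ — and dividing through by $-2ja$ at each step yields, after $2$ differentiations in total,
$$\int_{0}^{\infty} \frac{1}{\left(a^{2} + s^{2}\right)^{3}} \, ds = \frac{3 \pi}{16 a^{5}}.$$

Setting $a = \frac{1}{5}$:
$$I = \frac{9375 \pi}{16}.$$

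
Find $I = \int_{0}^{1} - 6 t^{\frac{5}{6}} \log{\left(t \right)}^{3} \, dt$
$\frac{46656}{14641}$

Consider the simpler parametrised integral
$$J(a) = \int_{0}^{1} - 6 t^{a} \, dt = - \frac{6}{a + 1}.$$

Differentiating under the integral sign brings down a factor of $\ln t$:
$$\frac{dJ}{da} = \int_{0}^{1} - 6 t^{a} \log{\left(t \right)} \, dt = \frac{6}{\left(a + 1\right)^{2}}.$$

Repeating $3$ times in total — each differentiation brings down another $\ln t$ — gives
$$\frac{d^{3}J}{da^{3}} = \int_{0}^{1} - 6 t^{a} \log{\left(t \right)}^{3} \, dt = \frac{36}{\left(a + 1\right)^{4}},$$
and the integrand here is exactly the target integrand, so $I = \frac{36}{\left(a + 1\right)^{4}}$.

Setting $a = \frac{5}{6}$:
$$I = \frac{46656}{14641}.$$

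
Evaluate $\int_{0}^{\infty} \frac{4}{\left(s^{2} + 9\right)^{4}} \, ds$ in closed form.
$\frac{5 \pi}{17496}$

Recall the elementary integral
$$J(a) = \int_{0}^{\infty} \frac{4}{a^{2} + s^{2}} \, ds = \frac{2 \pi}{a}.$$

Differentiating under the integral sign with respect to $a$,
$$\frac{dJ}{da} = \int_{0}^{\infty} - \frac{8 a}{\left(a^{2} + s^{2}\right)^{2}} \, ds = - \frac{2 \pi}{a^{2}},$$
so $\int_{0}^{\infty} \frac{4}{\left(a^{2} + s^{2}\right)^{2}} \, ds = \frac{\pi}{a^{3}}$.

Repeating — each differentiation of $1/(s^2+a^2)^j$ produces $-2ja/(s^2+a^2)^{j+1}$ — and dividing through by $-2ja$ at each step yields, after $3$ differentiations in total,
$$\int_{0}^{\infty} \frac{4}{\left(a^{2} + s^{2}\right)^{4}} \, ds = \frac{5 \pi}{8 a^{7}}.$$

Setting $a = 3$:
$$I = \frac{5 \pi}{17496}.$$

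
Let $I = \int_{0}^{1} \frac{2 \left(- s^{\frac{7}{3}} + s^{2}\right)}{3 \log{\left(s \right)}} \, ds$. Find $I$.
$\log{\left(\frac{3 \sqrt[3]{30}}{10} \right)}$

Replace the exponent $2$ by a parameter $a$: let $I(a) = \int_{0}^{1} \frac{2 \left(- s^{\frac{7}{3}} + s^{a}\right)}{3 \log{\left(s \right)}} \, ds$.

Since $\dfrac{\partial}{\partial a}\,s^{a} = s^{a} \ln s$, the $\ln s$ in the denominator cancels and
$$\frac{dI}{da} = \int_{0}^{1} \frac{2}{3} s^{a} \, ds = \frac{2}{3} \left[\frac{s^{a+1}}{a+1}\right]_0^1 = \frac{2}{3 \left(a + 1\right)}.$$

Integrating with respect to $a$ gives $I(a) = \log{\left(\frac{\sqrt[3]{10} \cdot 3^{\frac{2}{3}} \left(a + 1\right)^{\frac{2}{3}}}{10} \right)} + C$.

At $a = \frac{7}{3}$ the integrand is identically $0$, so $I(\frac{7}{3}) = 0$. The closed form gives $0$, hence $C = 0$.

Setting $a = 2$:
$$I = \log{\left(\frac{3 \sqrt[3]{30}}{10} \right)}.$$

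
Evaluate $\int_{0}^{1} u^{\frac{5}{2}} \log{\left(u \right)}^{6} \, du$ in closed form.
$\frac{92160}{823543}$

Consider the simpler parametrised integral
$$J(a) = \int_{0}^{1} u^{a} \, du = \frac{1}{a + 1}.$$

Differentiating under the integral sign brings down a factor of $\ln u$:
$$\frac{dJ}{da} = \int_{0}^{1} u^{a} \log{\left(u \right)} \, du = - \frac{1}{\left(a + 1\right)^{2}}.$$

Repeating $6$ times in total — each differentiation brings down another $\ln u$ — gives
$$\frac{d^{6}J}{da^{6}} = \int_{0}^{1} u^{a} \log{\left(u \right)}^{6} \, du = \frac{720}{\left(a + 1\right)^{7}},$$
and the integrand here is exactly the target integrand, so $I = \frac{720}{\left(a + 1\right)^{7}}$.

Setting $a = \frac{5}{2}$:
$$I = \frac{92160}{823543}.$$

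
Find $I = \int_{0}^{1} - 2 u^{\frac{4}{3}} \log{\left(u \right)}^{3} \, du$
$\frac{972}{2401}$

Begin with the known integral
$$J(a) = \int_{0}^{1} - 2 u^{a} \, du = - \frac{2}{a + 1}.$$

Differentiating under the integral sign brings down a factor of $\ln u$:
$$\frac{dJ}{da} = \int_{0}^{1} - 2 u^{a} \log{\left(u \right)} \, du = \frac{2}{\left(a + 1\right)^{2}}.$$

Repeating $3$ times in total — each differentiation brings down another $\ln u$ — gives
$$\frac{d^{3}J}{da^{3}} = \int_{0}^{1} - 2 u^{a} \log{\left(u \right)}^{3} \, du = \frac{12}{\left(a + 1\right)^{4}},$$
and the integrand here is exactly the target integrand, so $I = \frac{12}{\left(a + 1\right)^{4}}$.

Setting $a = \frac{4}{3}$:
$$I = \frac{972}{2401}.$$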